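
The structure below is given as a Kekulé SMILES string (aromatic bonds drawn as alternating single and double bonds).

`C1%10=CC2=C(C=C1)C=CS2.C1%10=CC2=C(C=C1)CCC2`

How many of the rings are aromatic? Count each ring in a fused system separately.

3

The SMILES encodes a six-membered carbon ring with three alternating C=C double bonds, fused to a five-membered ring containing one sulfur and two C=C double bonds; a six-membered carbon ring with three alternating C=C double bonds, fused to a saturated five-membered carbon ring.
The fused 6/5-membered bicyclic (with one sulfur) is a single π system with 9 sp² atoms and 10 π electrons from ring double bonds plus a heteroatom lone pair. 10 = 4(2)+2, so the system is aromatic and both rings count as aromatic (benzothiophene).
The 6-membered ring is fully conjugated (every ring atom contributes a p orbital); 3 ring double bonds give 6 π electrons. 6 = 4(1)+2, so it is aromatic (benzene ring).
The 5-membered ring has three sp³ carbons, so it is not fully conjugated — not aromatic (cyclopentane ring).
3 of the 4 rings are aromatic. Total: 3.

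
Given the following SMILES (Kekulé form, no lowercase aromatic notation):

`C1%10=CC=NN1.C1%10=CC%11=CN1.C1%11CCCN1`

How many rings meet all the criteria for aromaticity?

2

The SMILES encodes a five-membered ring with two adjacent nitrogens (one bearing H, one in a double bond) and two double bonds; a five-membered ring of four carbons and one nitrogen bearing a hydrogen, with two C=C double bonds; a five-membered saturated ring of four carbons and one N–H nitrogen.
The 5-membered ring with two adjacent nitrogens (one N–H, one =N–) has a continuous p-orbital overlap around the ring; 2 ring double bonds (4 π electrons) plus a heteroatom lone pair (2) give 6 π electrons. That satisfies 4n+2 with n=1, so it is aromatic (pyrazole).
The 5-membered ring with one N–H is fully conjugated (every ring atom contributes a p orbital); 2 ring double bonds (4 π electrons) plus a heteroatom lone pair (2) give 6 π electrons. 6 = 4(1)+2, so it is aromatic (pyrrole).
The second 5-membered ring with one N–H has only sp³ atoms, so it is not fully conjugated — not aromatic (pyrrolidine).
2 of the 3 rings are aromatic. Total: 2.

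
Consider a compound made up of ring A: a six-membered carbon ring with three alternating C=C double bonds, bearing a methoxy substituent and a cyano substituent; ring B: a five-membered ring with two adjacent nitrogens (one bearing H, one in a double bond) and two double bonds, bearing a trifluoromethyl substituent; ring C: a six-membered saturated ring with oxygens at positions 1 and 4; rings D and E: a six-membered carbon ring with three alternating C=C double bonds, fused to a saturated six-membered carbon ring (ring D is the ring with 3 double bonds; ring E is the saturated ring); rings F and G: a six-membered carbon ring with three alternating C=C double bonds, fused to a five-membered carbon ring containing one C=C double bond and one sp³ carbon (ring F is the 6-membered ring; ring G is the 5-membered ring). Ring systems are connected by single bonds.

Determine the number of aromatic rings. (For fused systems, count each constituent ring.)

Ring A has a continuous p-orbital overlap around the ring; 3 ring double bonds give 6 π electrons. 6 = 4(1)+2, so ring A is aromatic (benzene).
Ring B is fully conjugated (every ring atom contributes a p orbital); 2 ring double bonds (4 π electrons) plus a heteroatom lone pair (2) give 6 π electrons. Since 6 = 4n+2 (n=1), ring B is aromatic (pyrazole).
Ring C has only sp³ atoms, so it is not fully conjugated — not aromatic (1,4-dioxane).
Ring D is planar and fully conjugated; 3 ring double bonds give 6 π electrons. That satisfies 4n+2 with n=1, so ring D is aromatic (benzene ring).
Ring E has four sp³ carbons, so it is not fully conjugated — not aromatic (cyclohexane ring).
Ring F has a continuous p-orbital overlap around the ring; 3 ring double bonds give 6 π electrons. 6 = 4(1)+2, so ring F is aromatic (benzene ring).
Ring G has one sp³ carbon, so it is not fully conjugated — not aromatic (cyclopentene ring).
Aromatic: A, B, D, F. Total: 4.

4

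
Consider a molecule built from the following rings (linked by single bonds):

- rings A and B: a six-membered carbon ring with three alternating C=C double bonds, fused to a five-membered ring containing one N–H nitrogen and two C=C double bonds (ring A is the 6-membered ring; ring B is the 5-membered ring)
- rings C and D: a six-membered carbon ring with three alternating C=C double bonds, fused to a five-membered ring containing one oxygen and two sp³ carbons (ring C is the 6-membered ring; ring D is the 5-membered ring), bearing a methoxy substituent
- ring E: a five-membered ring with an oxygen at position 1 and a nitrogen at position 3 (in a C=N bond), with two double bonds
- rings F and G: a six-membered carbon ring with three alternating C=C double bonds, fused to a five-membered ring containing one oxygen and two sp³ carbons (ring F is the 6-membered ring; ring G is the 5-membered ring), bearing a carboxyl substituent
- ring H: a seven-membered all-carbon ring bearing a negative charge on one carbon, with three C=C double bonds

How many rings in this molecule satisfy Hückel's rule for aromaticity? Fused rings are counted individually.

5

Rings A and B form a fused bicyclic system (with one N–H) with 9 sp² atoms and 10 π electrons from ring double bonds plus a heteroatom lone pair. 10 = 4(2)+2, so the system is aromatic and both rings count as aromatic (indole).
Ring C has a continuous p-orbital overlap around the ring; 3 ring double bonds give 6 π electrons. 6 = 4(1)+2, so ring C is aromatic (benzene ring).
Ring D has two sp³ carbons, so it is not fully conjugated — not aromatic (oxolane ring).
Ring E has a continuous p-orbital overlap around the ring; 2 ring double bonds (4 π electrons) plus a heteroatom lone pair (2) give 6 π electrons. 6 = 4(1)+2, so ring E is aromatic (oxazole).
Ring F is planar and fully conjugated; 3 ring double bonds give 6 π electrons. 6 = 4(1)+2, so ring F is aromatic (benzene ring).
Ring G has two sp³ carbons, so it is not fully conjugated — not aromatic (oxolane ring).
Ring H has only sp² ring atoms; a planar conformation would have a fully conjugated π system of 8 electrons. But 8 = 4(2), which is 4n not 4n+2, so ring H is not aromatic (cycloheptatrienyl anion).
Aromatic: A, B, C, E, F. Total: 5.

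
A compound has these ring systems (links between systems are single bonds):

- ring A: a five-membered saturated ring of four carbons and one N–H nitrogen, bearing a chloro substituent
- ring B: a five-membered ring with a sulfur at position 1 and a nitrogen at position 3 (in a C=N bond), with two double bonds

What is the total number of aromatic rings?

Ring A has only sp³ atoms, so it is not fully conjugated — not aromatic (pyrrolidine).
Ring B is fully conjugated (every ring atom contributes a p orbital); 2 ring double bonds (4 π electrons) plus a heteroatom lone pair (2) give 6 π electrons. 6 = 4(1)+2, so ring B is aromatic (thiazole).
Aromatic: B. Total: 1.

1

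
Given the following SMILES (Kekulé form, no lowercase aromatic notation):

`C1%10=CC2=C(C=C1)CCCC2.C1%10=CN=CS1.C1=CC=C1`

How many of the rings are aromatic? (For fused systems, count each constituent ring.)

2

The SMILES encodes a six-membered carbon ring with three alternating C=C double bonds, fused to a saturated six-membered carbon ring; a five-membered ring with a sulfur at position 1 and a nitrogen at position 3 (in a C=N bond), with two double bonds; a four-membered carbon ring with two alternating C=C double bonds.
The 6-membered ring is planar and fully conjugated; 3 ring double bonds give 6 π electrons. 6 = 4(1)+2, so it is aromatic (benzene ring).
The second 6-membered ring has four sp³ carbons, so it is not fully conjugated — not aromatic (cyclohexane ring).
The 5-membered ring with one sulfur and one =N– has a continuous p-orbital overlap around the ring; 2 ring double bonds (4 π electrons) plus a heteroatom lone pair (2) give 6 π electrons. 6 = 4(1)+2, so it is aromatic (thiazole).
The 4-membered ring has only sp² ring atoms; a planar conformation would have a fully conjugated π system of 4 electrons. But 4 = 4(1), which is 4n not 4n+2, so it is not aromatic (cyclobutadiene) — cyclobutadiene is antiaromatic and distorts to a rectangle.
2 of the 4 rings are aromatic. Total: 2.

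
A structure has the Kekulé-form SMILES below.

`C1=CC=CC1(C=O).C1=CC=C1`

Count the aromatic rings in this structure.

0

The SMILES encodes a five-membered carbon ring with two conjugated C=C double bonds and one sp³ carbon; a four-membered carbon ring with two alternating C=C double bonds.
The 5-membered ring has one sp³ carbon, so it is not fully conjugated — not aromatic (cyclopentadiene).
The 4-membered ring has only sp² ring atoms; a planar conformation would have a fully conjugated π system of 4 electrons. But 4 = 4(1), which is 4n not 4n+2, so it is not aromatic (cyclobutadiene) — cyclobutadiene is antiaromatic and distorts to a rectangle.
None of the rings are aromatic. Total: 0.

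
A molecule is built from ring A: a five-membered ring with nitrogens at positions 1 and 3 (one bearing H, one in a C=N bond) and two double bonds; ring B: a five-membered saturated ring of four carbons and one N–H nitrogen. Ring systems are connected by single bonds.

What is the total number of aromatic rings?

Ring A is fully conjugated (every ring atom contributes a p orbital); 2 ring double bonds (4 π electrons) plus a heteroatom lone pair (2) give 6 π electrons. 6 = 4(1)+2, so ring A is aromatic (imidazole).
Ring B has only sp³ atoms, so it is not fully conjugated — not aromatic (pyrrolidine).
Aromatic: A. Total: 1.

1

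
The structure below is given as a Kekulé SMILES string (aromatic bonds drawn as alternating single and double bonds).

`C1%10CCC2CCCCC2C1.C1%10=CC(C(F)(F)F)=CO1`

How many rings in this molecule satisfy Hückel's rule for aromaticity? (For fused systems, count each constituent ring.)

The SMILES encodes two fused six-membered saturated carbon rings; a five-membered ring of four carbons and one oxygen, with two C=C double bonds.
The 6-membered ring has only sp³ atoms, so it is not fully conjugated — not aromatic (cyclohexane ring).
The second 6-membered ring has only sp³ atoms, so it is not fully conjugated — not aromatic (cyclohexane ring).
The 5-membered ring with one oxygen has a continuous p-orbital overlap around the ring; 2 ring double bonds (4 π electrons) plus a heteroatom lone pair (2) give 6 π electrons. 6 = 4(1)+2, so it is aromatic (furan).
1 of the 3 rings is aromatic. Total: 1.

1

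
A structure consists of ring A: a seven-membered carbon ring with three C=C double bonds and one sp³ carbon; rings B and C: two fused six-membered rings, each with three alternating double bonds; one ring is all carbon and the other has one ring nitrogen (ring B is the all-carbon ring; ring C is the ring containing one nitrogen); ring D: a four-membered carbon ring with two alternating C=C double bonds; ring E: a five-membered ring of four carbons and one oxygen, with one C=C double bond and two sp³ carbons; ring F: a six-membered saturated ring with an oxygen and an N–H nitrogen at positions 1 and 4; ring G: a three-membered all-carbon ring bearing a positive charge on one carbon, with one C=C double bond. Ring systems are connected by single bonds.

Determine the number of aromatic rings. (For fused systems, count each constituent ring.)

Ring A has one sp³ carbon, so it is not fully conjugated — not aromatic (cycloheptatriene).
Rings B and C form a fused bicyclic system (with one nitrogen) with 10 sp² atoms and 10 π electrons from ring double bonds. 10 = 4(2)+2, so the system is aromatic and both rings count as aromatic (quinoline).
Ring D has only sp² ring atoms; a planar conformation would have a fully conjugated π system of 4 electrons. But 4 = 4(1), which is 4n not 4n+2, so ring D is not aromatic (cyclobutadiene) — cyclobutadiene is antiaromatic and distorts to a rectangle.
Ring E has two sp³ carbons, so it is not fully conjugated — not aromatic (2,3-dihydrofuran).
Ring F has only sp³ atoms, so it is not fully conjugated — not aromatic (morpholine).
Ring G is planar and fully conjugated; 1 ring double bond (2 π electrons) plus the carbocation's empty p orbital (0, but keeps the ring conjugated) give 2 π electrons. 2 = 4(0)+2, so ring G is aromatic (cyclopropenyl cation).
Aromatic: B, C, G. Total: 3.

3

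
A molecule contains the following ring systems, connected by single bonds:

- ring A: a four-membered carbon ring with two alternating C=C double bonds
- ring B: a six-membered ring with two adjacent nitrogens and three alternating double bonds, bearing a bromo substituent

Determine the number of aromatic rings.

1

Ring A has only sp² ring atoms; a planar conformation would have a fully conjugated π system of 4 electrons. But 4 = 4(1), which is 4n not 4n+2, so ring A is not aromatic (cyclobutadiene) — cyclobutadiene is antiaromatic and distorts to a rectangle.
Ring B has a continuous p-orbital overlap around the ring; 3 ring double bonds give 6 π electrons. Since 6 = 4n+2 (n=1), ring B is aromatic (pyridazine).
Aromatic: B. Total: 1.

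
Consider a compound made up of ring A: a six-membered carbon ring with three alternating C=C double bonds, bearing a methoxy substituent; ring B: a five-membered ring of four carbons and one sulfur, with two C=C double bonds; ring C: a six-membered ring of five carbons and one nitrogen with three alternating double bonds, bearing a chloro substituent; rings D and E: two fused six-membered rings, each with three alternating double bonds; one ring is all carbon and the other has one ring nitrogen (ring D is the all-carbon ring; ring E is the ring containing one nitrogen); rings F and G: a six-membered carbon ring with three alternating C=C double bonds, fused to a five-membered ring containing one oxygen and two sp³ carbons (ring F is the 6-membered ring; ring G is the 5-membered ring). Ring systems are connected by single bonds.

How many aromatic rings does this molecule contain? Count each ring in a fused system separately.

6

Ring A is planar and fully conjugated; 3 ring double bonds give 6 π electrons. Since 6 = 4n+2 (n=1), ring A is aromatic (benzene).
Ring B is fully conjugated (every ring atom contributes a p orbital); 2 ring double bonds (4 π electrons) plus a heteroatom lone pair (2) give 6 π electrons. That satisfies 4n+2 with n=1, so ring B is aromatic (thiophene).
Ring C has a continuous p-orbital overlap around the ring; 3 ring double bonds give 6 π electrons. 6 = 4(1)+2, so ring C is aromatic (pyridine).
Rings D and E form a fused bicyclic system (with one nitrogen) with 10 sp² atoms and 10 π electrons from ring double bonds. 10 = 4(2)+2, so the system is aromatic and both rings count as aromatic (quinoline).
Ring F has a continuous p-orbital overlap around the ring; 3 ring double bonds give 6 π electrons. 6 = 4(1)+2, so ring F is aromatic (benzene ring).
Ring G has two sp³ carbons, so it is not fully conjugated — not aromatic (oxolane ring).
Aromatic: A, B, C, D, E, F. Total: 6.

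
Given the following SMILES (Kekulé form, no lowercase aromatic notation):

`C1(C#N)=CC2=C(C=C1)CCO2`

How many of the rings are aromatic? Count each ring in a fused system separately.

The SMILES encodes a six-membered carbon ring with three alternating C=C double bonds, fused to a five-membered ring containing one oxygen and two sp³ carbons.
The 6-membered ring is planar and fully conjugated; 3 ring double bonds give 6 π electrons. That satisfies 4n+2 with n=1, so it is aromatic (benzene ring).
The 5-membered ring with one oxygen has two sp³ carbons, so it is not fully conjugated — not aromatic (oxolane ring).
1 of the 2 rings is aromatic. Total: 1.

1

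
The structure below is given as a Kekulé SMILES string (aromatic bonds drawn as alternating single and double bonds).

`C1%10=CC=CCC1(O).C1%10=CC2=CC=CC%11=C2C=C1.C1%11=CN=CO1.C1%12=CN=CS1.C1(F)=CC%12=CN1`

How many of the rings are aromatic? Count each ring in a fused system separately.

5

The SMILES encodes a six-membered carbon ring with two conjugated C=C double bonds and two sp³ carbons; two fused six-membered carbon rings, each with three alternating C=C double bonds; a five-membered ring with an oxygen at position 1 and a nitrogen at position 3 (in a C=N bond), with two double bonds; a five-membered ring with a sulfur at position 1 and a nitrogen at position 3 (in a C=N bond), with two double bonds; a five-membered ring of four carbons and one nitrogen bearing a hydrogen, with two C=C double bonds.
The 6-membered ring has two sp³ carbons, so it is not fully conjugated — not aromatic (1,3-cyclohexadiene).
The fused 6/6-membered bicyclic is a single π system with 10 sp² atoms and 10 π electrons from ring double bonds. 10 = 4(2)+2, so the system is aromatic and both rings count as aromatic (naphthalene).
The 5-membered ring with one oxygen and one =N– is fully conjugated (every ring atom contributes a p orbital); 2 ring double bonds (4 π electrons) plus a heteroatom lone pair (2) give 6 π electrons. That satisfies 4n+2 with n=1, so it is aromatic (oxazole).
The 5-membered ring with one sulfur and one =N– has a continuous p-orbital overlap around the ring; 2 ring double bonds (4 π electrons) plus a heteroatom lone pair (2) give 6 π electrons. 6 = 4(1)+2, so it is aromatic (thiazole).
The 5-membered ring with one N–H has a continuous p-orbital overlap around the ring; 2 ring double bonds (4 π electrons) plus a heteroatom lone pair (2) give 6 π electrons. Since 6 = 4n+2 (n=1), it is aromatic (pyrrole).
5 of the 6 rings are aromatic. Total: 5.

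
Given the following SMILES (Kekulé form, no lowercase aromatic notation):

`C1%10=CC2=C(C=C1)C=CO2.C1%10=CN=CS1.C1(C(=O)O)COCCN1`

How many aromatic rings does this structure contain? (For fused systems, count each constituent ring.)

The SMILES encodes a six-membered carbon ring with three alternating C=C double bonds, fused to a five-membered ring containing one oxygen and two C=C double bonds; a five-membered ring with a sulfur at position 1 and a nitrogen at position 3 (in a C=N bond), with two double bonds; a six-membered saturated ring with an oxygen and an N–H nitrogen at positions 1 and 4.
The fused 6/5-membered bicyclic (with one oxygen) is a single π system with 9 sp² atoms and 10 π electrons from ring double bonds plus a heteroatom lone pair. 10 = 4(2)+2, so the system is aromatic and both rings count as aromatic (benzofuran).
The 5-membered ring with one sulfur and one =N– has a continuous p-orbital overlap around the ring; 2 ring double bonds (4 π electrons) plus a heteroatom lone pair (2) give 6 π electrons. That satisfies 4n+2 with n=1, so it is aromatic (thiazole).
The 6-membered ring with one oxygen and one N–H (1,4) has only sp³ atoms, so it is not fully conjugated — not aromatic (morpholine).
3 of the 4 rings are aromatic. Total: 3.

3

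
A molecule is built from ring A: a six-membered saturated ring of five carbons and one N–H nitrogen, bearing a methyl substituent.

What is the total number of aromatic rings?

0

Ring A has only sp³ atoms, so it is not fully conjugated — not aromatic (piperidine).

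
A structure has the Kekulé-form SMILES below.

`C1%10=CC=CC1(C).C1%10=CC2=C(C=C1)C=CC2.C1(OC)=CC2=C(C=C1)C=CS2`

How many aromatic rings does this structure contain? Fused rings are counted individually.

The SMILES encodes a five-membered carbon ring with two conjugated C=C double bonds and one sp³ carbon; a six-membered carbon ring with three alternating C=C double bonds, fused to a five-membered carbon ring containing one C=C double bond and one sp³ carbon; a six-membered carbon ring with three alternating C=C double bonds, fused to a five-membered ring containing one sulfur and two C=C double bonds.
The 5-membered ring has one sp³ carbon, so it is not fully conjugated — not aromatic (cyclopentadiene).
The 6-membered ring has a continuous p-orbital overlap around the ring; 3 ring double bonds give 6 π electrons. That satisfies 4n+2 with n=1, so it is aromatic (benzene ring).
The second 5-membered ring has one sp³ carbon, so it is not fully conjugated — not aromatic (cyclopentene ring).
The fused 6/5-membered bicyclic (with one sulfur) is a single π system with 9 sp² atoms and 10 π electrons from ring double bonds plus a heteroatom lone pair. 10 = 4(2)+2, so the system is aromatic and both rings count as aromatic (benzothiophene).
3 of the 5 rings are aromatic. Total: 3.

3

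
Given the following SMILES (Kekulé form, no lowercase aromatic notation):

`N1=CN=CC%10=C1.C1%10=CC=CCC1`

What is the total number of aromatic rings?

1

The SMILES encodes a six-membered ring with nitrogens at positions 1 and 3 and three alternating double bonds; a six-membered carbon ring with two conjugated C=C double bonds and two sp³ carbons.
The 6-membered ring with two nitrogens (1,3) has a continuous p-orbital overlap around the ring; 3 ring double bonds give 6 π electrons. 6 = 4(1)+2, so it is aromatic (pyrimidine).
The 6-membered ring has two sp³ carbons, so it is not fully conjugated — not aromatic (1,3-cyclohexadiene).
1 of the 2 rings is aromatic. Total: 1.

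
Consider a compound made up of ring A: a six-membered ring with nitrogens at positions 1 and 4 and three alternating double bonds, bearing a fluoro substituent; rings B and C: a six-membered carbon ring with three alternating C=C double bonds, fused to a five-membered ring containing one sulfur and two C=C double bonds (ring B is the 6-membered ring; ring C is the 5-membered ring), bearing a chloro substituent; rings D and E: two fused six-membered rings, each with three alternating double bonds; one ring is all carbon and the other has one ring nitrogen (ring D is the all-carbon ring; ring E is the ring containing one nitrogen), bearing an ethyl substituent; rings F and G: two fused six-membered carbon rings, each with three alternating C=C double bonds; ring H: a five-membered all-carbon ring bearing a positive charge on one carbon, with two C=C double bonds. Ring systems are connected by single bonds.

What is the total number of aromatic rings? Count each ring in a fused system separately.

7

Ring A is planar and fully conjugated; 3 ring double bonds give 6 π electrons. 6 = 4(1)+2, so ring A is aromatic (pyrazine).
Rings B and C form a fused bicyclic system (with one sulfur) with 9 sp² atoms and 10 π electrons from ring double bonds plus a heteroatom lone pair. 10 = 4(2)+2, so the system is aromatic and both rings count as aromatic (benzothiophene).
Rings D and E form a fused bicyclic system (with one nitrogen) with 10 sp² atoms and 10 π electrons from ring double bonds. 10 = 4(2)+2, so the system is aromatic and both rings count as aromatic (quinoline).
Rings F and G form a fused bicyclic system with 10 sp² atoms and 10 π electrons from ring double bonds. 10 = 4(2)+2, so the system is aromatic and both rings count as aromatic (naphthalene).
Ring H has only sp² ring atoms; a planar conformation would have a fully conjugated π system of 4 electrons. But 4 = 4(1), which is 4n not 4n+2, so ring H is not aromatic (cyclopentadienyl cation).
Aromatic: A, B, C, D, E, F, G. Total: 7.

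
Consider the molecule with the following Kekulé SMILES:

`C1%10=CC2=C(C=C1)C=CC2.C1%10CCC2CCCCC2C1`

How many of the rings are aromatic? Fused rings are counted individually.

1

The SMILES encodes a six-membered carbon ring with three alternating C=C double bonds, fused to a five-membered carbon ring containing one C=C double bond and one sp³ carbon; two fused six-membered saturated carbon rings.
The 6-membered ring has a continuous p-orbital overlap around the ring; 3 ring double bonds give 6 π electrons. Since 6 = 4n+2 (n=1), it is aromatic (benzene ring).
The 5-membered ring has one sp³ carbon, so it is not fully conjugated — not aromatic (cyclopentene ring).
The second 6-membered ring has only sp³ atoms, so it is not fully conjugated — not aromatic (cyclohexane ring).
The third 6-membered ring has only sp³ atoms, so it is not fully conjugated — not aromatic (cyclohexane ring).
1 of the 4 rings is aromatic. Total: 1.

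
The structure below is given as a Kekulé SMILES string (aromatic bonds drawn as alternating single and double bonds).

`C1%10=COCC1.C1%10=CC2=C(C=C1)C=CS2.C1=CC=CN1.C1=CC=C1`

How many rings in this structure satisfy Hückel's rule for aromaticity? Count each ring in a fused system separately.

The SMILES encodes a five-membered ring of four carbons and one oxygen, with one C=C double bond and two sp³ carbons; a six-membered carbon ring with three alternating C=C double bonds, fused to a five-membered ring containing one sulfur and two C=C double bonds; a five-membered ring of four carbons and one nitrogen bearing a hydrogen, with two C=C double bonds; a four-membered carbon ring with two alternating C=C double bonds.
The 5-membered ring with one oxygen has two sp³ carbons, so it is not fully conjugated — not aromatic (2,3-dihydrofuran).
The fused 6/5-membered bicyclic (with one sulfur) is a single π system with 9 sp² atoms and 10 π electrons from ring double bonds plus a heteroatom lone pair. 10 = 4(2)+2, so the system is aromatic and both rings count as aromatic (benzothiophene).
The 5-membered ring with one N–H has a continuous p-orbital overlap around the ring; 2 ring double bonds (4 π electrons) plus a heteroatom lone pair (2) give 6 π electrons. 6 = 4(1)+2, so it is aromatic (pyrrole).
The 4-membered ring has only sp² ring atoms; a planar conformation would have a fully conjugated π system of 4 electrons. But 4 = 4(1), which is 4n not 4n+2, so it is not aromatic (cyclobutadiene) — cyclobutadiene is antiaromatic and distorts to a rectangle.
3 of the 5 rings are aromatic. Total: 3.

3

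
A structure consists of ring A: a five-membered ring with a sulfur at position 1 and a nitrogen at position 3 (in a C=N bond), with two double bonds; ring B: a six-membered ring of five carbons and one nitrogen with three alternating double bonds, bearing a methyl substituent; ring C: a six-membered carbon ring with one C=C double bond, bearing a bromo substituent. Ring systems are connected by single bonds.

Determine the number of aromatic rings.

Ring A has a continuous p-orbital overlap around the ring; 2 ring double bonds (4 π electrons) plus a heteroatom lone pair (2) give 6 π electrons. That satisfies 4n+2 with n=1, so ring A is aromatic (thiazole).
Ring B has a continuous p-orbital overlap around the ring; 3 ring double bonds give 6 π electrons. Since 6 = 4n+2 (n=1), ring B is aromatic (pyridine).
Ring C has four sp³ carbons, so it is not fully conjugated — not aromatic (cyclohexene).
Aromatic: A, B. Total: 2.

2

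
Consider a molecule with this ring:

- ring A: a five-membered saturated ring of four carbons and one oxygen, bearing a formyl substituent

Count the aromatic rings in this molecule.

Ring A has only sp³ atoms, so it is not fully conjugated — not aromatic (tetrahydrofuran).

0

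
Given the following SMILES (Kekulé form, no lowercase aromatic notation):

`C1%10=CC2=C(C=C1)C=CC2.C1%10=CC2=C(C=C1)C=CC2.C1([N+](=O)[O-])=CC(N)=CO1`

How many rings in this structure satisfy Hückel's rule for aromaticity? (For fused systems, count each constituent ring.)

The SMILES encodes a six-membered carbon ring with three alternating C=C double bonds, fused to a five-membered carbon ring containing one C=C double bond and one sp³ carbon; a six-membered carbon ring with three alternating C=C double bonds, fused to a five-membered carbon ring containing one C=C double bond and one sp³ carbon; a five-membered ring of four carbons and one oxygen, with two C=C double bonds.
The 6-membered ring is fully conjugated (every ring atom contributes a p orbital); 3 ring double bonds give 6 π electrons. That satisfies 4n+2 with n=1, so it is aromatic (benzene ring).
The 5-membered ring has one sp³ carbon, so it is not fully conjugated — not aromatic (cyclopentene ring).
The second 6-membered ring is planar and fully conjugated; 3 ring double bonds give 6 π electrons. Since 6 = 4n+2 (n=1), it is aromatic (benzene ring).
The second 5-membered ring has one sp³ carbon, so it is not fully conjugated — not aromatic (cyclopentene ring).
The 5-membered ring with one oxygen is planar and fully conjugated; 2 ring double bonds (4 π electrons) plus a heteroatom lone pair (2) give 6 π electrons. Since 6 = 4n+2 (n=1), it is aromatic (furan).
3 of the 5 rings are aromatic. Total: 3.

3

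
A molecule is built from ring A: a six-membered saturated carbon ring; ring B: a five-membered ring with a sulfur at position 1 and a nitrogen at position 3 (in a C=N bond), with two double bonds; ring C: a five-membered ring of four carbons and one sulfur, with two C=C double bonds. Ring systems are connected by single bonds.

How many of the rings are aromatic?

2

Ring A has only sp³ atoms, so it is not fully conjugated — not aromatic (cyclohexane).
Ring B is planar and fully conjugated; 2 ring double bonds (4 π electrons) plus a heteroatom lone pair (2) give 6 π electrons. 6 = 4(1)+2, so ring B is aromatic (thiazole).
Ring C is fully conjugated (every ring atom contributes a p orbital); 2 ring double bonds (4 π electrons) plus a heteroatom lone pair (2) give 6 π electrons. That satisfies 4n+2 with n=1, so ring C is aromatic (thiophene).
Aromatic: B, C. Total: 2.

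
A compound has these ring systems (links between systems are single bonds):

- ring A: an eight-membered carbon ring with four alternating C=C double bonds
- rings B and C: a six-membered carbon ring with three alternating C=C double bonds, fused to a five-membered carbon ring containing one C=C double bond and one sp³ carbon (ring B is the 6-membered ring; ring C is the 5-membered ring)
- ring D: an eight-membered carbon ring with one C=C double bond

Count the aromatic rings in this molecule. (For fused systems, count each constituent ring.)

1

Ring A has only sp² ring atoms; a planar conformation would have a fully conjugated π system of 8 electrons. But 8 = 4(2), which is 4n not 4n+2, so ring A is not aromatic (cyclooctatetraene) — cyclooctatetraene distorts into a non-planar tub to avoid antiaromaticity.
Ring B is fully conjugated (every ring atom contributes a p orbital); 3 ring double bonds give 6 π electrons. That satisfies 4n+2 with n=1, so ring B is aromatic (benzene ring).
Ring C has one sp³ carbon, so it is not fully conjugated — not aromatic (cyclopentene ring).
Ring D has six sp³ carbons, so it is not fully conjugated — not aromatic (cyclooctene).
Aromatic: B. Total: 1.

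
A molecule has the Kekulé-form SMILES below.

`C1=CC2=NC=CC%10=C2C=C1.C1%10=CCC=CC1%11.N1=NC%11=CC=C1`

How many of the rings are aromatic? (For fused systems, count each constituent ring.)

The SMILES encodes two fused six-membered rings, each with three alternating double bonds; one ring is all carbon and the other has one ring nitrogen; a six-membered carbon ring with two isolated C=C double bonds and two sp³ carbons; a six-membered ring with two adjacent nitrogens and three alternating double bonds.
The fused 6/6-membered bicyclic (with one nitrogen) is a single π system with 10 sp² atoms and 10 π electrons from ring double bonds. 10 = 4(2)+2, so the system is aromatic and both rings count as aromatic (quinoline).
The 6-membered ring has two sp³ carbons, so it is not fully conjugated — not aromatic (1,4-cyclohexadiene).
The 6-membered ring with two nitrogens (1,2) is planar and fully conjugated; 3 ring double bonds give 6 π electrons. 6 = 4(1)+2, so it is aromatic (pyridazine).
3 of the 4 rings are aromatic. Total: 3.

3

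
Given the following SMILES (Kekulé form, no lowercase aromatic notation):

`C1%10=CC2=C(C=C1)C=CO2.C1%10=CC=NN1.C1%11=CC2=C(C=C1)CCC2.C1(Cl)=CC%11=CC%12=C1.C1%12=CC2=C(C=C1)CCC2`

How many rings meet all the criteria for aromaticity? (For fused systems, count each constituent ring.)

6

The SMILES encodes a six-membered carbon ring with three alternating C=C double bonds, fused to a five-membered ring containing one oxygen and two C=C double bonds; a five-membered ring with two adjacent nitrogens (one bearing H, one in a double bond) and two double bonds; a six-membered carbon ring with three alternating C=C double bonds, fused to a saturated five-membered carbon ring; a six-membered carbon ring with three alternating C=C double bonds; a six-membered carbon ring with three alternating C=C double bonds, fused to a saturated five-membered carbon ring.
The fused 6/5-membered bicyclic (with one oxygen) is a single π system with 9 sp² atoms and 10 π electrons from ring double bonds plus a heteroatom lone pair. 10 = 4(2)+2, so the system is aromatic and both rings count as aromatic (benzofuran).
The 5-membered ring with two adjacent nitrogens (one N–H, one =N–) is planar and fully conjugated; 2 ring double bonds (4 π electrons) plus a heteroatom lone pair (2) give 6 π electrons. That satisfies 4n+2 with n=1, so it is aromatic (pyrazole).
The 6-membered ring is fully conjugated (every ring atom contributes a p orbital); 3 ring double bonds give 6 π electrons. Since 6 = 4n+2 (n=1), it is aromatic (benzene ring).
The 5-membered ring has three sp³ carbons, so it is not fully conjugated — not aromatic (cyclopentane ring).
The second 6-membered ring is planar and fully conjugated; 3 ring double bonds give 6 π electrons. That satisfies 4n+2 with n=1, so it is aromatic (benzene).
The third 6-membered ring is planar and fully conjugated; 3 ring double bonds give 6 π electrons. 6 = 4(1)+2, so it is aromatic (benzene ring).
The second 5-membered ring has three sp³ carbons, so it is not fully conjugated — not aromatic (cyclopentane ring).
6 of the 8 rings are aromatic. Total: 6.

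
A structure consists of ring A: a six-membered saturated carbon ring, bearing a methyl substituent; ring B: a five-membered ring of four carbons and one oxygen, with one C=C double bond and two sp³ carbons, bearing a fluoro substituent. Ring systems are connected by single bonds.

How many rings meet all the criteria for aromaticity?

Ring A has only sp³ atoms, so it is not fully conjugated — not aromatic (cyclohexane).
Ring B has two sp³ carbons, so it is not fully conjugated — not aromatic (2,3-dihydrofuran).
No ring is aromatic. Total: 0.

0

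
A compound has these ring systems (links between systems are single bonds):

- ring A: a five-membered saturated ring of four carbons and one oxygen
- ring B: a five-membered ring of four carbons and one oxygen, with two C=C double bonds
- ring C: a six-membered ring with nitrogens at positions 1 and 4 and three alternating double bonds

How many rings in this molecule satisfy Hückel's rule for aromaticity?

2

Ring A has only sp³ atoms, so it is not fully conjugated — not aromatic (tetrahydrofuran).
Ring B is planar and fully conjugated; 2 ring double bonds (4 π electrons) plus a heteroatom lone pair (2) give 6 π electrons. 6 = 4(1)+2, so ring B is aromatic (furan).
Ring C is planar and fully conjugated; 3 ring double bonds give 6 π electrons. 6 = 4(1)+2, so ring C is aromatic (pyrazine).
Aromatic: B, C. Total: 2.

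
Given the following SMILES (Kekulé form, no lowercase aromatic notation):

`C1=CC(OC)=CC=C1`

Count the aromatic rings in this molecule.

The SMILES encodes a six-membered carbon ring with three alternating C=C double bonds.
The 6-membered ring is fully conjugated (every ring atom contributes a p orbital); 3 ring double bonds give 6 π electrons. Since 6 = 4n+2 (n=1), it is aromatic (benzene).

1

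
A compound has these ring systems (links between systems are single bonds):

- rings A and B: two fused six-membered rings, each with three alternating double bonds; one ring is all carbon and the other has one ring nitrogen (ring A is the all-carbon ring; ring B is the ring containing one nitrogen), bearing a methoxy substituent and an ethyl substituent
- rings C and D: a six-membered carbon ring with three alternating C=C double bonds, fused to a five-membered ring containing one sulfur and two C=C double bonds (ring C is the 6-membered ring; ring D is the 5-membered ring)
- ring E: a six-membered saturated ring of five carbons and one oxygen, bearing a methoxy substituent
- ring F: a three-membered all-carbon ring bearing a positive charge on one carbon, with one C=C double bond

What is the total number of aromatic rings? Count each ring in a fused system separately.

Rings A and B form a fused bicyclic system (with one nitrogen) with 10 sp² atoms and 10 π electrons from ring double bonds. 10 = 4(2)+2, so the system is aromatic and both rings count as aromatic (quinoline).
Rings C and D form a fused bicyclic system (with one sulfur) with 9 sp² atoms and 10 π electrons from ring double bonds plus a heteroatom lone pair. 10 = 4(2)+2, so the system is aromatic and both rings count as aromatic (benzothiophene).
Ring E has only sp³ atoms, so it is not fully conjugated — not aromatic (tetrahydropyran).
Ring F is fully conjugated (every ring atom contributes a p orbital); 1 ring double bond (2 π electrons) plus the carbocation's empty p orbital (0, but keeps the ring conjugated) give 2 π electrons. 2 = 4(0)+2, so ring F is aromatic (cyclopropenyl cation).
Aromatic: A, B, C, D, F. Total: 5.

5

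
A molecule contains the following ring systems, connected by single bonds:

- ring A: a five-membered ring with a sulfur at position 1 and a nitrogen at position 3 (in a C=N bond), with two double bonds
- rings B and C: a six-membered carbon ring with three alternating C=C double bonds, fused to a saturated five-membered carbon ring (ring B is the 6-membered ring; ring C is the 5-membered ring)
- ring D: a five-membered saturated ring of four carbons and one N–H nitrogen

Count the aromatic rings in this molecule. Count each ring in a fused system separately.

2

Ring A has a continuous p-orbital overlap around the ring; 2 ring double bonds (4 π electrons) plus a heteroatom lone pair (2) give 6 π electrons. That satisfies 4n+2 with n=1, so ring A is aromatic (thiazole).
Ring B is fully conjugated (every ring atom contributes a p orbital); 3 ring double bonds give 6 π electrons. 6 = 4(1)+2, so ring B is aromatic (benzene ring).
Ring C has three sp³ carbons, so it is not fully conjugated — not aromatic (cyclopentane ring).
Ring D has only sp³ atoms, so it is not fully conjugated — not aromatic (pyrrolidine).
Aromatic: A, B. Total: 2.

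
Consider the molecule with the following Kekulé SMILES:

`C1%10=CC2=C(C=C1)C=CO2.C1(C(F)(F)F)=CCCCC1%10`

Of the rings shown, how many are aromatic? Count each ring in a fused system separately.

The SMILES encodes a six-membered carbon ring with three alternating C=C double bonds, fused to a five-membered ring containing one oxygen and two C=C double bonds; a six-membered carbon ring with one C=C double bond.
The fused 6/5-membered bicyclic (with one oxygen) is a single π system with 9 sp² atoms and 10 π electrons from ring double bonds plus a heteroatom lone pair. 10 = 4(2)+2, so the system is aromatic and both rings count as aromatic (benzofuran).
The 6-membered ring has four sp³ carbons, so it is not fully conjugated — not aromatic (cyclohexene).
2 of the 3 rings are aromatic. Total: 2.

2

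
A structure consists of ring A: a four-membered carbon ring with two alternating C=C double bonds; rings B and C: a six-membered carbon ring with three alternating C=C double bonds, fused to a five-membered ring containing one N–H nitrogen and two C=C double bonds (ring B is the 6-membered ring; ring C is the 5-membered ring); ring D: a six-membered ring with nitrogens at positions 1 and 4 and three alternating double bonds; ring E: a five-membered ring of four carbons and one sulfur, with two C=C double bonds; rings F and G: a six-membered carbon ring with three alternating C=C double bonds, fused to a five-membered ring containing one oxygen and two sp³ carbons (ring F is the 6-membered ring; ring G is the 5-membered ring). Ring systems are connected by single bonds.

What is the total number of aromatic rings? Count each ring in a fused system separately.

Ring A has only sp² ring atoms; a planar conformation would have a fully conjugated π system of 4 electrons. But 4 = 4(1), which is 4n not 4n+2, so ring A is not aromatic (cyclobutadiene) — cyclobutadiene is antiaromatic and distorts to a rectangle.
Rings B and C form a fused bicyclic system (with one N–H) with 9 sp² atoms and 10 π electrons from ring double bonds plus a heteroatom lone pair. 10 = 4(2)+2, so the system is aromatic and both rings count as aromatic (indole).
Ring D has a continuous p-orbital overlap around the ring; 3 ring double bonds give 6 π electrons. 6 = 4(1)+2, so ring D is aromatic (pyrazine).
Ring E is fully conjugated (every ring atom contributes a p orbital); 2 ring double bonds (4 π electrons) plus a heteroatom lone pair (2) give 6 π electrons. 6 = 4(1)+2, so ring E is aromatic (thiophene).
Ring F is planar and fully conjugated; 3 ring double bonds give 6 π electrons. Since 6 = 4n+2 (n=1), ring F is aromatic (benzene ring).
Ring G has two sp³ carbons, so it is not fully conjugated — not aromatic (oxolane ring).
Aromatic: B, C, D, E, F. Total: 5.

5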